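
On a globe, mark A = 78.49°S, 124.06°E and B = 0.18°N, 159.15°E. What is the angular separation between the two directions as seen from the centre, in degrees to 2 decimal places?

80.78°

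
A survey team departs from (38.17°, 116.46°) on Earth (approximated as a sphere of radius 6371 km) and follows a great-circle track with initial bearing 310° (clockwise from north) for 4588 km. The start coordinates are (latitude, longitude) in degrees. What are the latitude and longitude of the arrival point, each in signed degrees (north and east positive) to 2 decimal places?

52.92°, 59.53°

Angular distance δ = d/R = 4588/6371 = 0.72014 rad; initial bearing θ = 5.4105 rad.
sin φ₂ = sin φ₁ cos δ + cos φ₁ sin δ cos θ = (0.6180)(0.7517) + (0.7862)(0.6595)(0.6428) = 0.7978, so φ₂ = 52.92°.
Δλ = atan2(sin θ sin δ cos φ₁, cos δ − sin φ₁ sin φ₂) = atan2(-0.3972, 0.2587) = -56.926°.
λ₂ = 116.460° − 56.926° = 59.53°.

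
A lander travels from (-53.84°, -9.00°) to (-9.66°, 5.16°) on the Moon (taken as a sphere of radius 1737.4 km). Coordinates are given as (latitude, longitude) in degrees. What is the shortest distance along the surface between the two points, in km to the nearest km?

With latitudes φ₁ = -53.840°, φ₂ = -9.660° and longitude difference Δλ = 14.160°:
Haversine: a = sin²(Δφ/2) + cos φ₁ cos φ₂ sin²(Δλ/2) = 0.1414 + (0.5900)(0.9858)(0.0152) = 0.15026.
Central angle c = 2·arcsin(√a) = 0.79613 rad.
Distance = R·c = 1737.4 × 0.7961 ≈ 1383 km.

1383 km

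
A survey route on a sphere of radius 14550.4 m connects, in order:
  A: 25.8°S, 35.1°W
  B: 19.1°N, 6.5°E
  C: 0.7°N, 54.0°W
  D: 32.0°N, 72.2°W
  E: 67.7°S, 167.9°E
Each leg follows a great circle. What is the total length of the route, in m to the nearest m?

Leg A→B: central angle 1.0544 rad, distance 15341.5 m.
Leg B→C: central angle 1.0823 rad, distance 15748.2 m.
Leg C→D: central angle 0.6232 rad, distance 9067.3 m.
Leg D→E: central angle 2.2793 rad, distance 33164.7 m.
Total: 15341.5 + 15748.2 + 9067.3 + 33164.7 ≈ 73322 m.

73322 m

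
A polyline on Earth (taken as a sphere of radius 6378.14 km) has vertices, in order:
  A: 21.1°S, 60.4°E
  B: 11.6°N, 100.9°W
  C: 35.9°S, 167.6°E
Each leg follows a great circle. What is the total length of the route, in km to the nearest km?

28687 km

Leg A→B: central angle 2.7877 rad, distance 17780.5 km.
Leg B→C: central angle 1.7099 rad, distance 10906.1 km.
Total: 17780.5 + 10906.1 ≈ 28687 km.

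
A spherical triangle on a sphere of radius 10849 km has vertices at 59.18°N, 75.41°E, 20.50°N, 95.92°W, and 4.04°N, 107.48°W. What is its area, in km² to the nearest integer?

31094722 km²

Side lengths (central angles): a = 0.3480, b = 2.0375, c = 1.7453 rad; semiperimeter s = 2.0654.
By l'Huilier's theorem, tan(E/4) = √[tan(s/2) tan((s−a)/2) tan((s−b)/2) tan((s−c)/2)], giving spherical excess E = 0.2642 rad.
Area = E·R² = 0.2642 × (10849)² ≈ 31094722 km².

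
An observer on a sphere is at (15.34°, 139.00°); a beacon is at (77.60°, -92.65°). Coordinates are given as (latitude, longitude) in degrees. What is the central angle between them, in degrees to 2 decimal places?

Let φ₁ = 0.2677 rad, φ₂ = 1.3544 rad, and Δλ = 2.2401 rad.
Haversine: a = sin²(Δφ/2) + cos φ₁ cos φ₂ sin²(Δλ/2) = 0.2673 + (0.9644)(0.2147)(0.8102) = 0.43506.
Central angle c = 2·arcsin(√a) = 1.44054 rad.
So the angular separation is 82.54°.

82.54°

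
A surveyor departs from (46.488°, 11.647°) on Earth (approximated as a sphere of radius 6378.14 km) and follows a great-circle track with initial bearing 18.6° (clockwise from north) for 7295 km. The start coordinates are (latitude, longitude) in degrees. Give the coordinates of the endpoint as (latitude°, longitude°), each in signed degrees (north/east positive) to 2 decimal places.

Angular distance δ = d/R = 7295/6378.14 = 1.14375 rad; initial bearing θ = 0.3246 rad.
sin φ₂ = sin φ₁ cos δ + cos φ₁ sin δ cos θ = (0.7252)(0.4142) + (0.6885)(0.9102)(0.9478) = 0.8943, so φ₂ = 63.42°.
Δλ = atan2(sin θ sin δ cos φ₁, cos δ − sin φ₁ sin φ₂) = atan2(0.1999, -0.2344) = 139.545°.
λ₂ = 11.647° + 139.545° = 151.19°.

63.42°, 151.19°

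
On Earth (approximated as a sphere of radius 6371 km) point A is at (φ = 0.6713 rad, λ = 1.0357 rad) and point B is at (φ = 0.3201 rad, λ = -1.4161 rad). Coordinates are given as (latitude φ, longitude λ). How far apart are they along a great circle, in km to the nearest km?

12474 km

In radians: φ₁ = 0.6713, φ₂ = 0.3201, Δλ = -140.478° = -2.4518 rad.
cos c = sin φ₁ sin φ₂ + cos φ₁ cos φ₂ cos Δλ = (0.6220)(0.3147) + (0.7830)(0.9492)(-0.7714) = -0.37760,
so c = arccos(-0.37760) = 1.95800 rad.
Distance = R·c = 6371 × 1.9580 ≈ 12474 km.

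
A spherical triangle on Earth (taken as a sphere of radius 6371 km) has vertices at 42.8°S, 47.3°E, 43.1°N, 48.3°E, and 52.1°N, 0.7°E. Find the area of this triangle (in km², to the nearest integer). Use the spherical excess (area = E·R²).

Side lengths (central angles): a = 0.5706, b = 1.7992, c = 1.4993 rad; semiperimeter s = 1.9346.
By l'Huilier's theorem, tan(E/4) = √[tan(s/2) tan((s−a)/2) tan((s−b)/2) tan((s−c)/2)], giving spherical excess E = 0.5283 rad.
Area = E·R² = 0.5283 × (6371)² ≈ 21444148 km².

21444148 km²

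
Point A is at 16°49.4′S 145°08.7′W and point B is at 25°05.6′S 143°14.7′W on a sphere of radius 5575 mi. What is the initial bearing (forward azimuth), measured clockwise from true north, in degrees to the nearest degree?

168°

Δλ = 1.900° = 0.0332 rad.
y = sin Δλ · cos φ₂ = (0.0332)(0.9056) = 0.0300
x = cos φ₁ sin φ₂ − sin φ₁ cos φ₂ cos Δλ = (0.9572)(-0.4241) − (-0.2894)(0.9056)(0.9995) = -0.1440
θ = atan2(y, x) = 168.22°, so the bearing is 168°.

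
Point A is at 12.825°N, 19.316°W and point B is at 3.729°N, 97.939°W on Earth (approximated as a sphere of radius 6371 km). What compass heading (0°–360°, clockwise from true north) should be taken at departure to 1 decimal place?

271.2°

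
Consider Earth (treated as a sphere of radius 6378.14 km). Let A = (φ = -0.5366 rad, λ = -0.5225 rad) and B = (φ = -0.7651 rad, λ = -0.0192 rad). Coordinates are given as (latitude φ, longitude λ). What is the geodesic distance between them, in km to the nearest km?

With latitudes φ₁ = -30.745°, φ₂ = -43.837° and longitude difference Δλ = 28.837°:
Haversine: a = sin²(Δφ/2) + cos φ₁ cos φ₂ sin²(Δλ/2) = 0.0130 + (0.8595)(0.7213)(0.0620) = 0.05143.
Central angle c = 2·arcsin(√a) = 0.45756 rad.
Distance = R·c = 6378.14 × 0.4576 ≈ 2918 km.

2918 km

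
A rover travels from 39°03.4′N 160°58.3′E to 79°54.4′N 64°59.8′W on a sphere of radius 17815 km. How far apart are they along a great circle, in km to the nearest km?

Let φ₁ = 0.6817 rad, φ₂ = 1.3946 rad, and Δλ = 2.3393 rad.
cos c = sin φ₁ sin φ₂ + cos φ₁ cos φ₂ cos Δλ = (0.6301)(0.9845) + (0.7765)(0.1753)(-0.6951) = 0.52575,
so c = arccos(0.52575) = 1.01720 rad.
Distance = R·c = 17815 × 1.0172 ≈ 18121 km.

18121 km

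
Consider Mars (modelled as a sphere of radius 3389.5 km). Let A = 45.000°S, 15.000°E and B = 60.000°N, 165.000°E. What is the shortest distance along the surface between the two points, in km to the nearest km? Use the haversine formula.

Let φ₁ = -0.7854 rad, φ₂ = 1.0472 rad, and Δλ = 2.6180 rad.
Haversine: a = sin²(Δφ/2) + cos φ₁ cos φ₂ sin²(Δλ/2) = 0.6294 + (0.7071)(0.5000)(0.9330) = 0.95928.
Central angle c = 2·arcsin(√a) = 2.73521 rad.
Distance = R·c = 3389.5 × 2.7352 ≈ 9271 km.

9271 km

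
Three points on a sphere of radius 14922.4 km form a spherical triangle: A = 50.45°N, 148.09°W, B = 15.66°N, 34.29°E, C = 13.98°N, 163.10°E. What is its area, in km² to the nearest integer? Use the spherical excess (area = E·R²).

353878392 km²

Side lengths (central angles): a = 2.1181, b = 0.9358, c = 1.9872 rad; semiperimeter s = 2.5205.
By l'Huilier's theorem, tan(E/4) = √[tan(s/2) tan((s−a)/2) tan((s−b)/2) tan((s−c)/2)], giving spherical excess E = 1.5892 rad.
Area = E·R² = 1.5892 × (14922.4)² ≈ 353878392 km².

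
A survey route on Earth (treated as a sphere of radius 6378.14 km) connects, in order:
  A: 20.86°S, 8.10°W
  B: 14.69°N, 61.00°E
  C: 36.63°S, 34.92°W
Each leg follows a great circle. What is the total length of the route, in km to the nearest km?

20032 km

Leg A→B: central angle 1.3365 rad, distance 8524.4 km.
Leg B→C: central angle 1.8043 rad, distance 11507.9 km.
Total: 8524.4 + 11507.9 ≈ 20032 km.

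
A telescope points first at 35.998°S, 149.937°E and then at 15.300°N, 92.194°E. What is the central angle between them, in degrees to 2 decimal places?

In radians: φ₁ = -0.6283, φ₂ = 0.2670, Δλ = -57.743° = -1.0078 rad.
cos c = sin φ₁ sin φ₂ + cos φ₁ cos φ₂ cos Δλ = (-0.5878)(0.2639) + (0.8090)(0.9646)(0.5337) = 0.26140,
so c = arccos(0.26140) = 1.30632 rad.
So the angular separation is 74.85°.

74.85°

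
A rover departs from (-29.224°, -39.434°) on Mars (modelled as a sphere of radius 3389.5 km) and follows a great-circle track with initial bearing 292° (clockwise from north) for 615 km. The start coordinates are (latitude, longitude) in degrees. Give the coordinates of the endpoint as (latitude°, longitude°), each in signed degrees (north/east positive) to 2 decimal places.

Angular distance δ = d/R = 615/3389.5 = 0.18144 rad; initial bearing θ = 5.0964 rad.
sin φ₂ = sin φ₁ cos δ + cos φ₁ sin δ cos θ = (-0.4882)(0.9836) + (0.8727)(0.1804)(0.3746) = -0.4212, so φ₂ = -24.91°.
Δλ = atan2(sin θ sin δ cos φ₁, cos δ − sin φ₁ sin φ₂) = atan2(-0.1460, 0.7779) = -10.630°.
λ₂ = -39.434° − 10.630° = -50.06°.

-24.91°, -50.06°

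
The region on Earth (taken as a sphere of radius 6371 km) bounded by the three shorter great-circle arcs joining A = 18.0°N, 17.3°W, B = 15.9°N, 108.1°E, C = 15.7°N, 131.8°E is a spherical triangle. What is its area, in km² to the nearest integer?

Side lengths (central angles): a = 0.3978, b = 2.3490, c = 2.0322 rad; semiperimeter s = 2.3895.
By l'Huilier's theorem, tan(E/4) = √[tan(s/2) tan((s−a)/2) tan((s−b)/2) tan((s−c)/2)], giving spherical excess E = 0.4760 rad.
Area = E·R² = 0.4760 × (6371)² ≈ 19320349 km².

19320349 km²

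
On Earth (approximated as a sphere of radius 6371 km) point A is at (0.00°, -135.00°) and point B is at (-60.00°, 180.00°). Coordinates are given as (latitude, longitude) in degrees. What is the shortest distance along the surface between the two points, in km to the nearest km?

With latitudes φ₁ = 0.000°, φ₂ = -60.000° and longitude difference Δλ = -45.000°:
cos c = sin φ₁ sin φ₂ + cos φ₁ cos φ₂ cos Δλ = (0.0000)(-0.8660) + (1.0000)(0.5000)(0.7071) = 0.35355,
so c = arccos(0.35355) = 1.20943 rad.
Distance = R·c = 6371 × 1.2094 ≈ 7705 km.

7705 km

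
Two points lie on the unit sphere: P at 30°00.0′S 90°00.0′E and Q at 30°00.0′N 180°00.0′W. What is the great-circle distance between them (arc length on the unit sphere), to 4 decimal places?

1.8235

Let φ₁ = -0.5236 rad, φ₂ = 0.5236 rad, and Δλ = 1.5708 rad.
Haversine: a = sin²(Δφ/2) + cos φ₁ cos φ₂ sin²(Δλ/2) = 0.2500 + (0.8660)(0.8660)(0.5000) = 0.62500.
Central angle c = 2·arcsin(√a) = 1.82348 rad.
On the unit sphere the arc length equals the central angle: 1.8235.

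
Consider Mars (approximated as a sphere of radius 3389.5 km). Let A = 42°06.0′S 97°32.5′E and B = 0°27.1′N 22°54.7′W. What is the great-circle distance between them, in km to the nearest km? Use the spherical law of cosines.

Let φ₁ = -0.7348 rad, φ₂ = 0.0079 rad, and Δλ = -2.1023 rad.
cos c = sin φ₁ sin φ₂ + cos φ₁ cos φ₂ cos Δλ = (-0.6704)(0.0079) + (0.7420)(1.0000)(-0.5068) = -0.38133,
so c = arccos(-0.38133) = 1.96203 rad.
Distance = R·c = 3389.5 × 1.9620 ≈ 6650 km.

6650 km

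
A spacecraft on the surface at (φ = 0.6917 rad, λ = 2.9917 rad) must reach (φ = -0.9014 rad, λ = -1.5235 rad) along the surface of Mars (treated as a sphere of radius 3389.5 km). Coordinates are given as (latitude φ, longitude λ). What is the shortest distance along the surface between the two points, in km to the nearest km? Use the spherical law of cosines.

With latitudes φ₁ = 39.631°, φ₂ = -51.646° and longitude difference Δλ = 101.298°:
cos c = sin φ₁ sin φ₂ + cos φ₁ cos φ₂ cos Δλ = (0.6378)(-0.7842) + (0.7702)(0.6205)(-0.1959) = -0.59382,
so c = arccos(-0.59382) = 2.20660 rad.
Distance = R·c = 3389.5 × 2.2066 ≈ 7479 km.

7479 km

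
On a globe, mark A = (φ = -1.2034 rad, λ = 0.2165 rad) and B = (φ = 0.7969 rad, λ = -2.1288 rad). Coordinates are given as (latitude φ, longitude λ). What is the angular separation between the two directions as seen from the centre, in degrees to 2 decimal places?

147.46°

Let φ₁ = -1.2034 rad, φ₂ = 0.7969 rad, and Δλ = -2.3453 rad.
Haversine: a = sin²(Δφ/2) + cos φ₁ cos φ₂ sin²(Δλ/2) = 0.7082 + (0.3592)(0.6989)(0.8497) = 0.92152.
Central angle c = 2·arcsin(√a) = 2.57370 rad.
So the angular separation is 147.46°.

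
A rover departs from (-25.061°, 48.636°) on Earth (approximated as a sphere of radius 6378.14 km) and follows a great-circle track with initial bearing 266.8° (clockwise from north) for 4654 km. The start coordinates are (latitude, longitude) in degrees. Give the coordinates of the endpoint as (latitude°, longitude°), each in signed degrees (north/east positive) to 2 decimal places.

-20.45°, 3.37°

Angular distance δ = d/R = 4654/6378.14 = 0.72968 rad; initial bearing θ = 4.6565 rad.
sin φ₂ = sin φ₁ cos δ + cos φ₁ sin δ cos θ = (-0.4236)(0.7454) + (0.9059)(0.6666)(-0.0558) = -0.3494, so φ₂ = -20.45°.
Δλ = atan2(sin θ sin δ cos φ₁, cos δ − sin φ₁ sin φ₂) = atan2(-0.6029, 0.5974) = -45.265°.
λ₂ = 48.636° − 45.265° = 3.37°.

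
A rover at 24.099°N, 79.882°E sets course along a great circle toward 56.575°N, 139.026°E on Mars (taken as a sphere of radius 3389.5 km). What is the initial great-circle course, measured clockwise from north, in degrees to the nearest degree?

Δλ = 59.144° = 1.0323 rad.
y = sin Δλ · cos φ₂ = (0.8585)(0.5508) = 0.4729
x = cos φ₁ sin φ₂ − sin φ₁ cos φ₂ cos Δλ = (0.9128)(0.8346) − (0.4083)(0.5508)(0.5129) = 0.6465
θ = atan2(y, x) = 36.18°, so the bearing is 36°.

36°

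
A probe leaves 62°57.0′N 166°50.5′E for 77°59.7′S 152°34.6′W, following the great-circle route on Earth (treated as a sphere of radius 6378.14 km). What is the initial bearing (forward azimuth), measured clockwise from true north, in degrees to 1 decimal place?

167.0°

With φ₁ = 1.0987, φ₂ = -1.3613, Δλ = 0.7083 rad, the forward-azimuth formula gives
θ = atan2( sin Δλ cos φ₂ , cos φ₁ sin φ₂ − sin φ₁ cos φ₂ cos Δλ ) = atan2(0.1353, -0.5855) = 166.99°.
So the initial bearing is 167.0°.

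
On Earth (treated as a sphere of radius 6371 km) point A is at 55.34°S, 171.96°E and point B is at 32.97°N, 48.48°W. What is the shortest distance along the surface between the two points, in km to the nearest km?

16031 km

Let φ₁ = -0.9659 rad, φ₂ = 0.5754 rad, and Δλ = 2.4358 rad.
cos c = sin φ₁ sin φ₂ + cos φ₁ cos φ₂ cos Δλ = (-0.8225)(0.5442) + (0.5687)(0.8390)(-0.7611) = -0.81075,
so c = arccos(-0.81075) = 2.51624 rad.
Distance = R·c = 6371 × 2.5162 ≈ 16031 km.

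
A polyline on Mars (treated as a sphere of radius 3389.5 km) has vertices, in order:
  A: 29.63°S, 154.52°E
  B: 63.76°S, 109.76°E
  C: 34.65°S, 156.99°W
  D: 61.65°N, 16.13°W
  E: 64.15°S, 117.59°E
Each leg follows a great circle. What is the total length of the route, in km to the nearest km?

Leg A→B: central angle 0.7723 rad, distance 2617.6 km.
Leg B→C: central angle 1.0595 rad, distance 3591.0 km.
Leg C→D: central angle 2.5037 rad, distance 8486.3 km.
Leg D→E: central angle 2.7793 rad, distance 9420.6 km.
Total: 2617.6 + 3591.0 + 8486.3 + 9420.6 ≈ 24115 km.

24115 km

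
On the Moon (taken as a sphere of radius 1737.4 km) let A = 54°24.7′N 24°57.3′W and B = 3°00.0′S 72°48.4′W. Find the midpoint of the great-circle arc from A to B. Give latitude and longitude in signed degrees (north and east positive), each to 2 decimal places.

27.61°, -55.55°

The central angle between A and B is δ = 1.2160 rad.
With f = 0.5, the slerp weights are sin((1−f)δ)/sin δ = 0.6092 and sin(fδ)/sin δ = 0.6092.
Weighted sum of the unit vectors: (0.6092)·(0.5276,-0.2455,0.8132) + (0.6092)·(0.2952,-0.9540,-0.0523) = (0.5012, -0.7307, 0.4635).
Converting back: φ = atan2(z, √(x²+y²)) = 27.61°, λ = atan2(y, x) = -55.55°.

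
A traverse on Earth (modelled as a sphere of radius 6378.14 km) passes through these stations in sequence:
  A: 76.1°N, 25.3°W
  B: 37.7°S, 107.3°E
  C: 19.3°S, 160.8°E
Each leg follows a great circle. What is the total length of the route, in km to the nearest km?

Leg A→B: central angle 2.3779 rad, distance 15166.5 km.
Leg B→C: central angle 0.8681 rad, distance 5536.6 km.
Total: 15166.5 + 5536.6 ≈ 20703 km.

20703 km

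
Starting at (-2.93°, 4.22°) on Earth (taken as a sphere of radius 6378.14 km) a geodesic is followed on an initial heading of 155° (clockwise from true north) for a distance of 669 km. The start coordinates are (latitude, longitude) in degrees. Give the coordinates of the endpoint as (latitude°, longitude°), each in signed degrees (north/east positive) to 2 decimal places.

-8.37°, 6.78°

Angular distance δ = d/R = 669/6378.14 = 0.10489 rad; initial bearing θ = 2.7053 rad.
sin φ₂ = sin φ₁ cos δ + cos φ₁ sin δ cos θ = (-0.0511)(0.9945) + (0.9987)(0.1047)(-0.9063) = -0.1456, so φ₂ = -8.37°.
Δλ = atan2(sin θ sin δ cos φ₁, cos δ − sin φ₁ sin φ₂) = atan2(0.0442, 0.9871) = 2.563°.
λ₂ = 4.220° + 2.563° = 6.78°.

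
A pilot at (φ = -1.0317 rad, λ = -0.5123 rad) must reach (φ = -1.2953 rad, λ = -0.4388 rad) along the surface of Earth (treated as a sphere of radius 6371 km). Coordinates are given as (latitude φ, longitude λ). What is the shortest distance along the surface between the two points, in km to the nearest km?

1689 km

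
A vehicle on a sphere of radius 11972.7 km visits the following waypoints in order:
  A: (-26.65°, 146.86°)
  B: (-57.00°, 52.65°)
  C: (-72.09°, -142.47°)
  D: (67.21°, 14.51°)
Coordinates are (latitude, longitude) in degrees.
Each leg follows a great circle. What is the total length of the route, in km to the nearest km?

Leg A→B: central angle 1.2234 rad, distance 14647.5 km.
Leg B→C: central angle 0.8811 rad, distance 10548.6 km.
Leg C→D: central angle 2.9795 rad, distance 35672.5 km.
Total: 14647.5 + 10548.6 + 35672.5 ≈ 60869 km.

60869 km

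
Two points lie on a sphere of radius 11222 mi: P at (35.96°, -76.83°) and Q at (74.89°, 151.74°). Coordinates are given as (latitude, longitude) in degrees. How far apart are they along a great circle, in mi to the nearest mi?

In radians: φ₁ = 0.6276, φ₂ = 1.3071, Δλ = -131.430° = -2.2939 rad.
cos c = sin φ₁ sin φ₂ + cos φ₁ cos φ₂ cos Δλ = (0.5872)(0.9654) + (0.8094)(0.2607)(-0.6617) = 0.42730,
so c = arccos(0.42730) = 1.12929 rad.
Distance = R·c = 11222 × 1.1293 ≈ 12673 mi.

12673 mi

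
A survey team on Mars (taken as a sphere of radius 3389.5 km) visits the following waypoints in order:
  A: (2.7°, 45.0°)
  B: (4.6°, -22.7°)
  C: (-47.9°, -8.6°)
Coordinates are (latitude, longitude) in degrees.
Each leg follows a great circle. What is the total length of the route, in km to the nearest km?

7188 km

Leg A→B: central angle 1.1793 rad, distance 3997.2 km.
Leg B→C: central angle 0.9414 rad, distance 3191.0 km.
Total: 3997.2 + 3191.0 ≈ 7188 km.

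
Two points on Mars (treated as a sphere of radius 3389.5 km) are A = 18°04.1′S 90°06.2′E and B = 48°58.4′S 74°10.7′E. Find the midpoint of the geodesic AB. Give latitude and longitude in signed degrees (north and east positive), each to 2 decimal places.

-33.77°, 83.61°

The central angle between A and B is δ = 0.5844 rad.
With f = 0.5, the slerp weights are sin((1−f)δ)/sin δ = 0.5221 and sin(fδ)/sin δ = 0.5221.
Weighted sum of the unit vectors: (0.5221)·(-0.0017,0.9507,-0.3102) + (0.5221)·(0.1790,0.6315,-0.7544) = (0.0925, 0.8261, -0.5558).
Converting back: φ = atan2(z, √(x²+y²)) = -33.77°, λ = atan2(y, x) = 83.61°.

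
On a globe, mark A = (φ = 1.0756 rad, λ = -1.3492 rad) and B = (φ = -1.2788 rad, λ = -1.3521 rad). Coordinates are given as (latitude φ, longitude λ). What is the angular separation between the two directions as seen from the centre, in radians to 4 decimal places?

With latitudes φ₁ = 61.627°, φ₂ = -73.270° and longitude difference Δλ = -0.166°:
Haversine: a = sin²(Δφ/2) + cos φ₁ cos φ₂ sin²(Δλ/2) = 0.8529 + (0.4752)(0.2879)(0.0000) = 0.85292.
Central angle c = 2·arcsin(√a) = 2.35440 rad.
So the angular separation is 2.3544 rad.

2.3544 rad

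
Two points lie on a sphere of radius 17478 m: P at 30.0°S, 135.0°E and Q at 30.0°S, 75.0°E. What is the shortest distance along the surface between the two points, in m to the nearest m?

15654 m

With latitudes φ₁ = -30.000°, φ₂ = -30.000° and longitude difference Δλ = -60.000°:
cos c = sin φ₁ sin φ₂ + cos φ₁ cos φ₂ cos Δλ = (-0.5000)(-0.5000) + (0.8660)(0.8660)(0.5000) = 0.62500,
so c = arccos(0.62500) = 0.89566 rad.
Distance = R·c = 17478 × 0.8957 ≈ 15654 m.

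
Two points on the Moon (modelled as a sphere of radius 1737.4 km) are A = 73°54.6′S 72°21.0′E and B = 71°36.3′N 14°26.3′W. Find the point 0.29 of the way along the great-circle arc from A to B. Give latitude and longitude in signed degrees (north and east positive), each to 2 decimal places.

The central angle between A and B is δ = 2.7065 rad.
With f = 0.29, the slerp weights are sin((1−f)δ)/sin δ = 2.2280 and sin(fδ)/sin δ = 1.6768.
Weighted sum of the unit vectors: (2.2280)·(0.0840,0.2641,-0.9608) + (1.6768)·(0.3056,-0.0787,0.9489) = (0.6996, 0.4565, -0.5496).
Converting back: φ = atan2(z, √(x²+y²)) = -33.34°, λ = atan2(y, x) = 33.12°.

-33.34°, 33.12°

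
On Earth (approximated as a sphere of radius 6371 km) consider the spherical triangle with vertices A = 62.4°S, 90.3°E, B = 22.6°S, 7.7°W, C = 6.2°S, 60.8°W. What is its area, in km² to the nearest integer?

30180814 km²

Side lengths (central angles): a = 0.9365, b = 1.8834, c = 1.2859 rad; semiperimeter s = 2.0529.
By l'Huilier's theorem, tan(E/4) = √[tan(s/2) tan((s−a)/2) tan((s−b)/2) tan((s−c)/2)], giving spherical excess E = 0.7436 rad.
Area = E·R² = 0.7436 × (6371)² ≈ 30180814 km².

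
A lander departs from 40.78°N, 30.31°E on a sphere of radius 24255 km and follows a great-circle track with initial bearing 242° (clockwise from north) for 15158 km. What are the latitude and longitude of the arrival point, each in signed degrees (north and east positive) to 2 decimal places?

Angular distance δ = d/R = 15158/24255 = 0.62494 rad; initial bearing θ = 4.2237 rad.
sin φ₂ = sin φ₁ cos δ + cos φ₁ sin δ cos θ = (0.6532)(0.8110) + (0.7572)(0.5851)(-0.4695) = 0.3217, so φ₂ = 18.77°.
Δλ = atan2(sin θ sin δ cos φ₁, cos δ − sin φ₁ sin φ₂) = atan2(-0.3912, 0.6009) = -33.064°.
λ₂ = 30.310° − 33.064° = -2.75°.

18.77°, -2.75°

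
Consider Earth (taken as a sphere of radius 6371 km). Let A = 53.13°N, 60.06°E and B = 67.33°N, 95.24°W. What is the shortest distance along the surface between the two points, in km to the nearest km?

6463 km

In radians: φ₁ = 0.9273, φ₂ = 1.1751, Δλ = -155.300° = -2.7105 rad.
Haversine: a = sin²(Δφ/2) + cos φ₁ cos φ₂ sin²(Δλ/2) = 0.0153 + (0.6000)(0.3854)(0.9543) = 0.23595.
Central angle c = 2·arcsin(√a) = 1.01444 rad.
Distance = R·c = 6371 × 1.0144 ≈ 6463 km.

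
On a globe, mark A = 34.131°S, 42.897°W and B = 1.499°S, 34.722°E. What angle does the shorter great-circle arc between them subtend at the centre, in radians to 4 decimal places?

1.3775 rad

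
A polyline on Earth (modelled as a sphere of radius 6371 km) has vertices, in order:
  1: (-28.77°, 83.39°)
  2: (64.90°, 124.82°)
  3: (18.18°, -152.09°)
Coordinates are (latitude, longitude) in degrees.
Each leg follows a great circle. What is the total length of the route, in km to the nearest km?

18870 km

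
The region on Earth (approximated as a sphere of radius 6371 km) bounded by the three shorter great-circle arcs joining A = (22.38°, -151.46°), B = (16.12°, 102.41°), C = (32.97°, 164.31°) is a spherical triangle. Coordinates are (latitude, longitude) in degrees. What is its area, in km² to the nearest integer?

1638334 km²

Side lengths (central angles): a = 1.0113, b = 0.7027, c = 1.7123 rad; semiperimeter s = 1.7132.
By l'Huilier's theorem, tan(E/4) = √[tan(s/2) tan((s−a)/2) tan((s−b)/2) tan((s−c)/2)], giving spherical excess E = 0.0404 rad.
Area = E·R² = 0.0404 × (6371)² ≈ 1638334 km².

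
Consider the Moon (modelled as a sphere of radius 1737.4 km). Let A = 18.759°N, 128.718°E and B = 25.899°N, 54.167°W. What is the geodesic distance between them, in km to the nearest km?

4101 km

Let φ₁ = 0.3274 rad, φ₂ = 0.4520 rad, and Δλ = 3.0912 rad.
cos c = sin φ₁ sin φ₂ + cos φ₁ cos φ₂ cos Δλ = (0.3216)(0.4368) + (0.9469)(0.8996)(-0.9987) = -0.71024,
so c = arccos(-0.71024) = 2.36063 rad.
Distance = R·c = 1737.4 × 2.3606 ≈ 4101 km.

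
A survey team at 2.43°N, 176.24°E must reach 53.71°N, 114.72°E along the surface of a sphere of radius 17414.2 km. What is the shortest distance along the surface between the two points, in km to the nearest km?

Let φ₁ = 0.0424 rad, φ₂ = 0.9374 rad, and Δλ = -1.0737 rad.
cos c = sin φ₁ sin φ₂ + cos φ₁ cos φ₂ cos Δλ = (0.0424)(0.8060) + (0.9991)(0.5919)(0.4769) = 0.31616,
so c = arccos(0.31616) = 1.24912 rad.
Distance = R·c = 17414.2 × 1.2491 ≈ 21752 km.

21752 km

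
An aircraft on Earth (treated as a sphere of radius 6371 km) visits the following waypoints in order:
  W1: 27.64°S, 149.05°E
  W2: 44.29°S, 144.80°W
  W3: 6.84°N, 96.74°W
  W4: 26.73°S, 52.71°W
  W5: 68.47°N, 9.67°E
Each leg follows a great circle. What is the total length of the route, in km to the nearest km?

31265 km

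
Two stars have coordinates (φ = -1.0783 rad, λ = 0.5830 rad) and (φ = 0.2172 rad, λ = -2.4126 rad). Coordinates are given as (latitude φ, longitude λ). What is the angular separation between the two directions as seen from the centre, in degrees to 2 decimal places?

130.29°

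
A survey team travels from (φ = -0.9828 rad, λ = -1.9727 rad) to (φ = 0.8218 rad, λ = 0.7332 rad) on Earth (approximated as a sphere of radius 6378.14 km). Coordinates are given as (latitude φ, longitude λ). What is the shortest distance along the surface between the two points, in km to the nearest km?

18049 km

In radians: φ₁ = -0.9828, φ₂ = 0.8218, Δλ = 155.037° = 2.7059 rad.
cos c = sin φ₁ sin φ₂ + cos φ₁ cos φ₂ cos Δλ = (-0.8321)(0.7324) + (0.5547)(0.6809)(-0.9066) = -0.95178,
so c = arccos(-0.95178) = 2.82979 rad.
Distance = R·c = 6378.14 × 2.8298 ≈ 18049 km.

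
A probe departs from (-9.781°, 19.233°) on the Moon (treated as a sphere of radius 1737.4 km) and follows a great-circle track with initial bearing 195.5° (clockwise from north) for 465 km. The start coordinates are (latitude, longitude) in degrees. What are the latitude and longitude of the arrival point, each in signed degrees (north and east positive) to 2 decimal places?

-24.52°, 14.78°

Angular distance δ = d/R = 465/1737.4 = 0.26764 rad; initial bearing θ = 3.4121 rad.
sin φ₂ = sin φ₁ cos δ + cos φ₁ sin δ cos θ = (-0.1699)(0.9644) + (0.9855)(0.2645)(-0.9636) = -0.4150, so φ₂ = -24.52°.
Δλ = atan2(sin θ sin δ cos φ₁, cos δ − sin φ₁ sin φ₂) = atan2(-0.0696, 0.8939) = -4.455°.
λ₂ = 19.233° − 4.455° = 14.78°.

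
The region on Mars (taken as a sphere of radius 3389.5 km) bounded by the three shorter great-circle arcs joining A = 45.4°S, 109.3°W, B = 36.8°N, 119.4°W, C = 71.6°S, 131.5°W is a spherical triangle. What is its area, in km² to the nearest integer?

2462487 km²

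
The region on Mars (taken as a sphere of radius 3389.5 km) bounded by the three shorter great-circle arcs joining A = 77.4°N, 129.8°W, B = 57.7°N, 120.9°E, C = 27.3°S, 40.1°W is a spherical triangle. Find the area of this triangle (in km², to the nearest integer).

11112180 km²

Side lengths (central angles): a = 2.5619, b = 2.0337, c = 0.6659 rad; semiperimeter s = 2.6308.
By l'Huilier's theorem, tan(E/4) = √[tan(s/2) tan((s−a)/2) tan((s−b)/2) tan((s−c)/2)], giving spherical excess E = 0.9672 rad.
Area = E·R² = 0.9672 × (3389.5)² ≈ 11112180 km².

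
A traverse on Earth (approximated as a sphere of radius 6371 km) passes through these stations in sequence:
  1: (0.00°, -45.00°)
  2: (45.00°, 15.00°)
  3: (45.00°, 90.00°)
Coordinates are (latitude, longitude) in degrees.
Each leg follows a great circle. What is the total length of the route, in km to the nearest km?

Leg 1→2: central angle 1.2094 rad, distance 7705.3 km.
Leg 2→3: central angle 0.8900 rad, distance 5670.2 km.
Total: 7705.3 + 5670.2 ≈ 13375 km.

13375 km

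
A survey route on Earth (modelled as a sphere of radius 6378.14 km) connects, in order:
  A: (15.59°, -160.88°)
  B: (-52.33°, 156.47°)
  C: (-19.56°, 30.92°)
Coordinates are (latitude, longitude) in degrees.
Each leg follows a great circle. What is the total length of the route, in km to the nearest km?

19067 km

Leg A→B: central angle 1.3488 rad, distance 8602.6 km.
Leg B→C: central angle 1.6407 rad, distance 10464.3 km.
Total: 8602.6 + 10464.3 ≈ 19067 km.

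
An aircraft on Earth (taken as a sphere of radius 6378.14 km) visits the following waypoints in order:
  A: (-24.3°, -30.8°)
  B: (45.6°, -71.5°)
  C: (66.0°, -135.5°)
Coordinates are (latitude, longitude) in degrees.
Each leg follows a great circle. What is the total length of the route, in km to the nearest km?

Leg A→B: central angle 1.3802 rad, distance 8803.2 km.
Leg B→C: central angle 0.6802 rad, distance 4338.3 km.
Total: 8803.2 + 4338.3 ≈ 13142 km.

13142 km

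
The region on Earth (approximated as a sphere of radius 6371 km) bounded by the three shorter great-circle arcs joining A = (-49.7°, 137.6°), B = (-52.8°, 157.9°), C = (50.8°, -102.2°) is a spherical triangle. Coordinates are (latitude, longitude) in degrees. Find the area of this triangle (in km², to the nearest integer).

Side lengths (central angles): a = 2.3226, b = 2.4925, c = 0.2274 rad; semiperimeter s = 2.5213.
By l'Huilier's theorem, tan(E/4) = √[tan(s/2) tan((s−a)/2) tan((s−b)/2) tan((s−c)/2)], giving spherical excess E = 0.3969 rad.
Area = E·R² = 0.3969 × (6371)² ≈ 16108859 km².

16108859 km²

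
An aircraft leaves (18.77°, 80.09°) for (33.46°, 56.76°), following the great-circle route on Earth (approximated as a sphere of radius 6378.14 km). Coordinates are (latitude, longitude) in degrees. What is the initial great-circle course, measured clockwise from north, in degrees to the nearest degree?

With φ₁ = 0.3276, φ₂ = 0.5840, Δλ = -0.4072 rad, the forward-azimuth formula gives
θ = atan2( sin Δλ cos φ₂ , cos φ₁ sin φ₂ − sin φ₁ cos φ₂ cos Δλ ) = atan2(-0.3304, 0.2755) = -50.17°.
Adding 360° brings this into [0°, 360°): 310°.

310°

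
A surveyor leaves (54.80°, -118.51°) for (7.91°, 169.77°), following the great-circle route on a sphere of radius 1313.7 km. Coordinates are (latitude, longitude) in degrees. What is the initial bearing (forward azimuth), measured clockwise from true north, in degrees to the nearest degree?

Δλ = -71.720° = -1.2518 rad.
y = sin Δλ · cos φ₂ = (-0.9495)(0.9905) = -0.9405
x = cos φ₁ sin φ₂ − sin φ₁ cos φ₂ cos Δλ = (0.5764)(0.1376) − (0.8171)(0.9905)(0.3137) = -0.1745
θ = atan2(y, x) = -100.51°; adding 360° gives 259°.

259°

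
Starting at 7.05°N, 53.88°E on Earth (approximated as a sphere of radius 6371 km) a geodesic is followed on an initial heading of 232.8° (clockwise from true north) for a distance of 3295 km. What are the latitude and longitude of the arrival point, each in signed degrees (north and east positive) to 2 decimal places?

-10.95°, 30.23°

Angular distance δ = d/R = 3295/6371 = 0.51719 rad; initial bearing θ = 4.0631 rad.
sin φ₂ = sin φ₁ cos δ + cos φ₁ sin δ cos θ = (0.1227)(0.8692) + (0.9924)(0.4944)(-0.6046) = -0.1900, so φ₂ = -10.95°.
Δλ = atan2(sin θ sin δ cos φ₁, cos δ − sin φ₁ sin φ₂) = atan2(-0.3909, 0.8925) = -23.650°.
λ₂ = 53.880° − 23.650° = 30.23°.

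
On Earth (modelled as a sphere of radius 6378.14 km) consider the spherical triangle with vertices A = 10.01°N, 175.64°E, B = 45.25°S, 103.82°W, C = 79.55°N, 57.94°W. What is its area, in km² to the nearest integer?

86018823 km²

Side lengths (central angles): a = 2.2262, b = 1.5059, c = 1.5803 rad; semiperimeter s = 2.6562.
By l'Huilier's theorem, tan(E/4) = √[tan(s/2) tan((s−a)/2) tan((s−b)/2) tan((s−c)/2)], giving spherical excess E = 2.1145 rad.
Area = E·R² = 2.1145 × (6378.14)² ≈ 86018823 km².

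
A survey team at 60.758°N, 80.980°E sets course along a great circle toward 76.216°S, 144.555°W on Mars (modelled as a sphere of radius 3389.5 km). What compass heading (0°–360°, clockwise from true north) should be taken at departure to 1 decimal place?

With φ₁ = 1.0604, φ₂ = -1.3302, Δλ = 2.3469 rad, the forward-azimuth formula gives
θ = atan2( sin Δλ cos φ₂ , cos φ₁ sin φ₂ − sin φ₁ cos φ₂ cos Δλ ) = atan2(0.1700, -0.3288) = 152.65°.
So the initial bearing is 152.7°.

152.7°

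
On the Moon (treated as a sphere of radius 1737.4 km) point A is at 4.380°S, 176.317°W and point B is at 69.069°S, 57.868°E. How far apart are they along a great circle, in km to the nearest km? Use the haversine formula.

2968 km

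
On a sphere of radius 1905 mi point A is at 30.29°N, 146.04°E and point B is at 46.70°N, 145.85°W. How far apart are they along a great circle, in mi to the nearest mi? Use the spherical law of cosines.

1795 mi

With latitudes φ₁ = 30.290°, φ₂ = 46.700° and longitude difference Δλ = 68.110°:
cos c = sin φ₁ sin φ₂ + cos φ₁ cos φ₂ cos Δλ = (0.5044)(0.7278) + (0.8635)(0.6858)(0.3728) = 0.58786,
so c = arccos(0.58786) = 0.94239 rad.
Distance = R·c = 1905 × 0.9424 ≈ 1795 mi.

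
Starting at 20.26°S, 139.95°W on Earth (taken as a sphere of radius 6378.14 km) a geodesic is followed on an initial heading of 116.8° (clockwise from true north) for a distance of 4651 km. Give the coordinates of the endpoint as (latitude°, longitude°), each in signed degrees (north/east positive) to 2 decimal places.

Angular distance δ = d/R = 4651/6378.14 = 0.72921 rad; initial bearing θ = 2.0385 rad.
sin φ₂ = sin φ₁ cos δ + cos φ₁ sin δ cos θ = (-0.3463)(0.7457) + (0.9381)(0.6663)(-0.4509) = -0.5400, so φ₂ = -32.69°.
Δλ = atan2(sin θ sin δ cos φ₁, cos δ − sin φ₁ sin φ₂) = atan2(0.5579, 0.5587) = 44.960°.
λ₂ = -139.950° + 44.960° = -94.99°.

-32.69°, -94.99°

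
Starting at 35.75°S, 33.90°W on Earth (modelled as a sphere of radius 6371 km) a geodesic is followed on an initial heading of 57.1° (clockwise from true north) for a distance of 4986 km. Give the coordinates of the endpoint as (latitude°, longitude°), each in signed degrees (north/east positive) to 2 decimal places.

-5.94°, 2.63°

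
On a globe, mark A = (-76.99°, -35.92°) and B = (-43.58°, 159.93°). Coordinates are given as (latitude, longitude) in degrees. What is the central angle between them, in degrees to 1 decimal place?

Let φ₁ = -1.3437 rad, φ₂ = -0.7606 rad, and Δλ = -2.8650 rad.
cos c = sin φ₁ sin φ₂ + cos φ₁ cos φ₂ cos Δλ = (-0.9743)(-0.6894) + (0.2251)(0.7244)(-0.9620) = 0.51479,
so c = arccos(0.51479) = 1.03003 rad.
So the angular separation is 59.0°.

59.0°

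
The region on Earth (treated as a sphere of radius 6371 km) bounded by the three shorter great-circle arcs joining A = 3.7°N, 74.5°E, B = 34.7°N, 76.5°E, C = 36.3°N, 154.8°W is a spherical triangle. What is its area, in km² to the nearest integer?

Side lengths (central angles): a = 1.6481, b = 2.0786, c = 0.5420 rad; semiperimeter s = 2.1344.
By l'Huilier's theorem, tan(E/4) = √[tan(s/2) tan((s−a)/2) tan((s−b)/2) tan((s−c)/2)], giving spherical excess E = 0.4512 rad.
Area = E·R² = 0.4512 × (6371)² ≈ 18313741 km².

18313741 km²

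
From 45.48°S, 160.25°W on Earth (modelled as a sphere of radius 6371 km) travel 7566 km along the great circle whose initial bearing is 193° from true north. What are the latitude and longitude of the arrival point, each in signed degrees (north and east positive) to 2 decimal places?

-64.19°, 48.38°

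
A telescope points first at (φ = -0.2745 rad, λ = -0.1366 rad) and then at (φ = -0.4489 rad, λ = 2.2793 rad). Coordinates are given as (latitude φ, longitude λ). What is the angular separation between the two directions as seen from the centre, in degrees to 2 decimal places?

122.08°

Let φ₁ = -0.2745 rad, φ₂ = -0.4489 rad, and Δλ = 2.4159 rad.
Haversine: a = sin²(Δφ/2) + cos φ₁ cos φ₂ sin²(Δλ/2) = 0.0076 + (0.9626)(0.9009)(0.8740) = 0.76553.
Central angle c = 2·arcsin(√a) = 2.13065 rad.
So the angular separation is 122.08°.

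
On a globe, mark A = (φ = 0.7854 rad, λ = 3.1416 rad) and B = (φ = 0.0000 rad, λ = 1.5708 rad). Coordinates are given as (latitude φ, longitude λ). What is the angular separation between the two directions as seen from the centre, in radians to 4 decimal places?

With latitudes φ₁ = 45.000°, φ₂ = 0.000° and longitude difference Δλ = -90.000°:
cos c = sin φ₁ sin φ₂ + cos φ₁ cos φ₂ cos Δλ = (0.7071)(0.0000) + (0.7071)(1.0000)(-0.0000) = -0.00000,
so c = arccos(-0.00000) = 1.57080 rad.
So the angular separation is 1.5708 rad.

1.5708 rad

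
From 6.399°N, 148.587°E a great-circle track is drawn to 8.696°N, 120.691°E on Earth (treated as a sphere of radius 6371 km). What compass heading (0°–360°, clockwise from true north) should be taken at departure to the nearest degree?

277°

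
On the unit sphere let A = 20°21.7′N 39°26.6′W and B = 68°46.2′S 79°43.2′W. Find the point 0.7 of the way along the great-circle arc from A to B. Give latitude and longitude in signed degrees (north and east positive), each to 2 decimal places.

-43.35°, -56.53°

Central angle δ = 1.6362 rad. Interpolating on the sphere with fraction f = 0.7:
P = [sin((1−f)δ)·A + sin(fδ)·B] / sin δ = 0.4724·A + 0.9128·B in Cartesian coordinates,
giving P = (0.4010, -0.6066, -0.6865), i.e. latitude -43.35°, longitude -56.53°.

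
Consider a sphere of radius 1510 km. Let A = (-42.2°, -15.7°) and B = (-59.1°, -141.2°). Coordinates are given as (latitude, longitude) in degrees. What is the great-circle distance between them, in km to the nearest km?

1823 km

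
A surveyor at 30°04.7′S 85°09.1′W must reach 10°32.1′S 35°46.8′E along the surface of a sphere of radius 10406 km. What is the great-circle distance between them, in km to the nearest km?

20018 km

In radians: φ₁ = -0.5250, φ₂ = -0.1839, Δλ = 120.932° = 2.1107 rad.
cos c = sin φ₁ sin φ₂ + cos φ₁ cos φ₂ cos Δλ = (-0.5012)(-0.1828) + (0.8653)(0.9831)(-0.5140) = -0.34567,
so c = arccos(-0.34567) = 1.92375 rad.
Distance = R·c = 10406 × 1.9237 ≈ 20018 km.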